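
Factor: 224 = 2^5*7^1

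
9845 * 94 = 925430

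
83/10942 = 83/10942= 0.01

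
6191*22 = 136202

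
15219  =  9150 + 6069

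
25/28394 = 25/28394  =  0.00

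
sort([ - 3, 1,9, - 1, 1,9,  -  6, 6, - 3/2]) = [ - 6, - 3, - 3/2, - 1, 1,1, 6,9, 9 ] 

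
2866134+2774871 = 5641005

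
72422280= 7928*9135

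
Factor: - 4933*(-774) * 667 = 2546700714 = 2^1*3^2* 23^1*29^1*43^1 * 4933^1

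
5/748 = 5/748 =0.01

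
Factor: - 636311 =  -13^1*48947^1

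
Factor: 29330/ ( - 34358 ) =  - 35/41 = - 5^1*7^1*41^( - 1 ) 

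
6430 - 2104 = 4326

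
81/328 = 81/328 = 0.25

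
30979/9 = 30979/9 = 3442.11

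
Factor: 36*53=1908 = 2^2*3^2*53^1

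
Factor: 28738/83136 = 14369/41568 = 2^ (-5)*3^( - 1 )*433^ ( - 1)*14369^1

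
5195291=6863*757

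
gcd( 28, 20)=4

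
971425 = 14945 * 65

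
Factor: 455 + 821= 2^2*11^1 * 29^1  =  1276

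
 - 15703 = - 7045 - 8658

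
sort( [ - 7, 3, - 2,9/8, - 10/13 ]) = [ - 7,  -  2 , - 10/13, 9/8 , 3]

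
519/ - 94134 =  - 1 + 31205/31378= -  0.01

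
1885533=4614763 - 2729230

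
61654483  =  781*78943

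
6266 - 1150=5116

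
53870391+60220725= 114091116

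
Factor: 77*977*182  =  2^1*7^2 * 11^1*13^1*977^1 = 13691678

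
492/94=246/47 = 5.23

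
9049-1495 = 7554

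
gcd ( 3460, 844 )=4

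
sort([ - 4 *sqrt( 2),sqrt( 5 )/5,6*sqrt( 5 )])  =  [ - 4*sqrt(2),sqrt( 5 )/5,  6*sqrt( 5)]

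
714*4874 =3480036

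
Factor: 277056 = 2^6*3^2*13^1 * 37^1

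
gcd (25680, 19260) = 6420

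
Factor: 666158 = 2^1 * 83^1*4013^1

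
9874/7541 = 1+2333/7541= 1.31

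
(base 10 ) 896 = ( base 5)12041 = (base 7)2420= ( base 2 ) 1110000000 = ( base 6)4052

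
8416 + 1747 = 10163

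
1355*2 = 2710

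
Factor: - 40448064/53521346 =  - 2^5*3^1*151^ (  -  1)*293^1*719^1 * 177223^( - 1) = - 20224032/26760673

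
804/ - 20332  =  -1 + 4882/5083 =- 0.04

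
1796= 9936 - 8140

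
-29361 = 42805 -72166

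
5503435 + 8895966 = 14399401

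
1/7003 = 1/7003 = 0.00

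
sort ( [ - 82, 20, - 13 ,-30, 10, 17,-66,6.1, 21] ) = [-82, - 66, - 30, - 13, 6.1, 10, 17, 20, 21] 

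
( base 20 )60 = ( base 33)3l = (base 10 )120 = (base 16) 78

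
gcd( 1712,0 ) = 1712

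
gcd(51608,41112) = 8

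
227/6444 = 227/6444 = 0.04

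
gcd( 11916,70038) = 18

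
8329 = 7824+505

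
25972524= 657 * 39532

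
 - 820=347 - 1167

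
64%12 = 4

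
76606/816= 93 + 359/408 = 93.88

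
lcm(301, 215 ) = 1505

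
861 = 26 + 835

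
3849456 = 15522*248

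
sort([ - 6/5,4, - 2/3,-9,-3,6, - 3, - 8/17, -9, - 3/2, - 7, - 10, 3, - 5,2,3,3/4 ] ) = [ - 10,-9, - 9, - 7, - 5, -3, - 3, - 3/2, - 6/5, - 2/3, - 8/17,3/4,2,3,3,4,6 ] 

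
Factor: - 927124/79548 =  -  3^ (-1)*7^( - 1)*11^1 * 19^1*947^( - 1 )*1109^1 =-231781/19887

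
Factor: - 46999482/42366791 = - 2^1*3^1 * 73^(-1 )*547^(-1)* 1061^( - 1 )*1063^1*7369^1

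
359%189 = 170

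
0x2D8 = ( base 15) 338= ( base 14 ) 3A0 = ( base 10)728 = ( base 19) 206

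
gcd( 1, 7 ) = 1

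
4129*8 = 33032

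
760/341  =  2 + 78/341 = 2.23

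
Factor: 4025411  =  13^2*23819^1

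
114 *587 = 66918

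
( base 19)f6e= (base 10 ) 5543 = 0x15A7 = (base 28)71R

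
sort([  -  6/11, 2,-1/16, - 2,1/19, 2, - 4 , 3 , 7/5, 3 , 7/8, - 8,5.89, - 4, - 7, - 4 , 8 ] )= [-8,-7,-4, -4, - 4, - 2, - 6/11, - 1/16, 1/19, 7/8, 7/5,2,  2,3 , 3,5.89, 8]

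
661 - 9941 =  - 9280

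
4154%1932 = 290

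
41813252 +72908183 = 114721435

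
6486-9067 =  - 2581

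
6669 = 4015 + 2654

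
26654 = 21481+5173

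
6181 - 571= 5610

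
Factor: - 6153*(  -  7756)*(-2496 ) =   -  119115779328=-2^8*3^2*7^2*13^1*277^1*293^1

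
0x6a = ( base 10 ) 106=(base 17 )64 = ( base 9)127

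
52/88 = 13/22 = 0.59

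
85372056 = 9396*9086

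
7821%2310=891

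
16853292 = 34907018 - 18053726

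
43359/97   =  447 =447.00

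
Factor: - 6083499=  - 3^1*53^1*38261^1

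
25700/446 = 12850/223= 57.62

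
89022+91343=180365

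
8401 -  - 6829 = 15230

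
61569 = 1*61569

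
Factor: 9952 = 2^5*311^1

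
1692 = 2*846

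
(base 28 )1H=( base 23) 1m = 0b101101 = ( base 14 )33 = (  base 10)45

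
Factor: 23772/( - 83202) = -2/7 = - 2^1*7^(- 1) 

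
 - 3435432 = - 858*4004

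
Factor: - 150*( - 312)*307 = 2^4*3^2*5^2*13^1*307^1 = 14367600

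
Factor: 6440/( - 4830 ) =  - 2^2*3^( - 1 ) = - 4/3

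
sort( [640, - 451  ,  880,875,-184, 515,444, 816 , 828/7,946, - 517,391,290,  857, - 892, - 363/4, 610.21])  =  [  -  892,-517,-451, - 184,- 363/4,828/7, 290,391,444,  515,  610.21, 640, 816,  857, 875,880,946 ] 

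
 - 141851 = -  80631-61220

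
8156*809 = 6598204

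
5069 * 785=3979165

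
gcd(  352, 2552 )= 88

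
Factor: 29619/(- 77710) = -2^( - 1)*3^3*5^(- 1) *19^( - 1)*409^( - 1) * 1097^1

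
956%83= 43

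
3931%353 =48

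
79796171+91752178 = 171548349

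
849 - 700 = 149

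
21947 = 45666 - 23719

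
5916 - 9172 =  - 3256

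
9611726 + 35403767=45015493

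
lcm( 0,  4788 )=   0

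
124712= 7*17816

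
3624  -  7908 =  - 4284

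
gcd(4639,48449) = 1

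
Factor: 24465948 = 2^2*3^1*13^1*156833^1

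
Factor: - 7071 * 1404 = - 2^2*3^4*13^1*2357^1 = - 9927684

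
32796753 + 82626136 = 115422889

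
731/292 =731/292 = 2.50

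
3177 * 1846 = 5864742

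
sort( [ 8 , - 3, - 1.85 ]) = [ - 3,-1.85, 8]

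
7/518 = 1/74= 0.01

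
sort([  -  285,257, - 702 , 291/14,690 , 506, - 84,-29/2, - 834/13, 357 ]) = [ - 702, - 285, - 84,-834/13,  -  29/2 , 291/14,257,357 , 506, 690 ] 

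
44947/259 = 173 + 20/37 = 173.54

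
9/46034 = 9/46034 = 0.00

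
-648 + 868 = 220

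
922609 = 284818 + 637791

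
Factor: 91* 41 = 7^1 *13^1*41^1= 3731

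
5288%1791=1706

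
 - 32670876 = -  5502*5938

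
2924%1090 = 744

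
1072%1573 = 1072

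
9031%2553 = 1372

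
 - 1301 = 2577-3878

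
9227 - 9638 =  - 411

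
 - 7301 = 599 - 7900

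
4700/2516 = 1175/629 = 1.87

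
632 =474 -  - 158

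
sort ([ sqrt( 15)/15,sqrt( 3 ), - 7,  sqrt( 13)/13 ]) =[ - 7,sqrt(15)/15,sqrt( 13 ) /13,  sqrt (3) ]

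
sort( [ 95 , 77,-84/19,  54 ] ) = [- 84/19,54  ,  77 , 95]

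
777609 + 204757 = 982366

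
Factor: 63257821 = 11^1*19^1*293^1*1033^1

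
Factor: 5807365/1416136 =2^( - 3)*5^1*43^1*229^( - 1)*773^( - 1)*27011^1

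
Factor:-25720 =-2^3*5^1*643^1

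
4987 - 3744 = 1243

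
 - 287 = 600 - 887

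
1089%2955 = 1089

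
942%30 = 12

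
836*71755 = 59987180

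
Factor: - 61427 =-19^1*53^1*61^1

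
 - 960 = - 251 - 709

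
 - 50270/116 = -25135/58 = - 433.36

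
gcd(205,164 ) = 41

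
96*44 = 4224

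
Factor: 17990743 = 17^1*167^1*6337^1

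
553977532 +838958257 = 1392935789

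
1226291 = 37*33143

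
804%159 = 9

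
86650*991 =85870150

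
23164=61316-38152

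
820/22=410/11 = 37.27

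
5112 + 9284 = 14396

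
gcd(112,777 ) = 7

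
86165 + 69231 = 155396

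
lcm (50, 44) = 1100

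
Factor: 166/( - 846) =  - 83/423 = -  3^ ( - 2)*47^(-1) * 83^1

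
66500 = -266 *(-250)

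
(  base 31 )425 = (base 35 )36Q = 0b111101000111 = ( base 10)3911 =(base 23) 791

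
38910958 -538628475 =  - 499717517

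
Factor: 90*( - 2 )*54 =  -  9720 = -2^3*3^5*5^1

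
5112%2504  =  104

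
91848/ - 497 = -185 + 97/497 = - 184.80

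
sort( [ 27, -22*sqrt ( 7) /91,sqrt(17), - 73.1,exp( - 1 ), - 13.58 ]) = [ - 73.1,-13.58, - 22*sqrt ( 7)/91, exp( - 1), sqrt(17 ), 27 ] 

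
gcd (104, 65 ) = 13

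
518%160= 38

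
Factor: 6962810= 2^1*5^1 * 696281^1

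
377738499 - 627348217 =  - 249609718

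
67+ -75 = - 8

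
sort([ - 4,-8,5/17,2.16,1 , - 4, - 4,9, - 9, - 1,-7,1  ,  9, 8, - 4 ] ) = [-9, - 8,-7, - 4,-4,-4 ,-4, - 1, 5/17,1, 1,2.16  ,  8,  9, 9]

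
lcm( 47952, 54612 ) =1966032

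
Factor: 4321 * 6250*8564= 2^3*5^5*29^1*149^1*2141^1 = 231281525000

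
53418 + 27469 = 80887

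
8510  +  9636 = 18146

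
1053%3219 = 1053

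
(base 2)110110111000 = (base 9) 4732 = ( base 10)3512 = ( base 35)2uc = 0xDB8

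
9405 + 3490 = 12895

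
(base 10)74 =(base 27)2K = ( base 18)42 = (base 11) 68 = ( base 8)112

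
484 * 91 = 44044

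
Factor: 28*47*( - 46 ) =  - 60536 = -2^3*7^1*23^1*47^1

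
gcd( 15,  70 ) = 5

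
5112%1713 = 1686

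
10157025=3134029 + 7022996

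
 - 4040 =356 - 4396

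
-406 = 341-747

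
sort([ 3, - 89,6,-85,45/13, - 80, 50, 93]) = [ - 89, - 85, - 80 , 3, 45/13, 6, 50,  93] 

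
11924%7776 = 4148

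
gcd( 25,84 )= 1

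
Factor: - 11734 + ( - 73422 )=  - 2^2*61^1*349^1 = - 85156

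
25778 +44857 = 70635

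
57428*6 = 344568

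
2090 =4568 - 2478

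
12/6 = 2 = 2.00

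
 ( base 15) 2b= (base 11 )38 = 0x29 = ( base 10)41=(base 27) 1e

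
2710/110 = 24 + 7/11 = 24.64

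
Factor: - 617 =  - 617^1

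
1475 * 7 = 10325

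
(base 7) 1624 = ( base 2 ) 1010001111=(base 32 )KF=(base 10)655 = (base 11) 546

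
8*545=4360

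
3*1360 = 4080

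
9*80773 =726957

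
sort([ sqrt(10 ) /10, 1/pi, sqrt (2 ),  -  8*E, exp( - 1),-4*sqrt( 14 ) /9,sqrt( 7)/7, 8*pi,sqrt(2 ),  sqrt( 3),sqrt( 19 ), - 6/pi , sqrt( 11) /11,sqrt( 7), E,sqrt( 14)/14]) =[ - 8 * E, - 6/pi,  -  4 * sqrt( 14)/9,  sqrt( 14)/14 , sqrt( 11 ) /11,  sqrt ( 10)/10 , 1/pi,exp(  -  1),sqrt( 7)/7,sqrt( 2),sqrt( 2),sqrt ( 3) , sqrt( 7), E,sqrt( 19),8*pi]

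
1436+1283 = 2719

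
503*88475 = 44502925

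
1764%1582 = 182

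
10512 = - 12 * (-876)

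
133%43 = 4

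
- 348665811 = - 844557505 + 495891694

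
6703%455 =333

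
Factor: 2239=2239^1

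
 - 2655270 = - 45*59006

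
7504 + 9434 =16938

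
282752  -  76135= 206617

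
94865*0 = 0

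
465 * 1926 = 895590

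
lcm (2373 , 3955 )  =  11865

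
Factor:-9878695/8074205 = - 1975739/1614841 = - 47^1*127^1*163^( - 1) * 331^1*9907^( -1)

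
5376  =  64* 84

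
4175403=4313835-138432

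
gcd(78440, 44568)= 8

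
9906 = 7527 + 2379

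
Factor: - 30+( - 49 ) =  - 79^1= - 79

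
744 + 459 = 1203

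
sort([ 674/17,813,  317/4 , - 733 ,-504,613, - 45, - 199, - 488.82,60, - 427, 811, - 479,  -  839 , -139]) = [ - 839, - 733 , - 504, - 488.82, - 479, - 427, - 199, - 139, - 45, 674/17 , 60, 317/4,613,  811,813 ] 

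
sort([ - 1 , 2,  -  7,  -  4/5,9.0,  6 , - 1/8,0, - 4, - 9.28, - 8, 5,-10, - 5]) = [ - 10, - 9.28, - 8, - 7, - 5, - 4, - 1, -4/5, - 1/8,0, 2, 5, 6 , 9.0] 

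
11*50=550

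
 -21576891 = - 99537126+77960235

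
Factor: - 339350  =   - 2^1*5^2*11^1*617^1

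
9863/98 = 100 + 9/14=100.64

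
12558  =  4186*3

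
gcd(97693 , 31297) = 1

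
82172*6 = 493032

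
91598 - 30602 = 60996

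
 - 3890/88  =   - 45 + 35/44 =-  44.20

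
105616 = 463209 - 357593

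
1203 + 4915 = 6118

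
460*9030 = 4153800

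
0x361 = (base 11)717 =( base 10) 865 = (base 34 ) pf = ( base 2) 1101100001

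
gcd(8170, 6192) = 86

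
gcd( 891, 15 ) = 3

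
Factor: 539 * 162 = 87318 = 2^1*3^4 * 7^2 * 11^1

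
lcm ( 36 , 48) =144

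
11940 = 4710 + 7230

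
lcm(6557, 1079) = 85241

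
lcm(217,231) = 7161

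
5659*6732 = 38096388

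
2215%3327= 2215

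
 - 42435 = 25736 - 68171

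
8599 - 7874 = 725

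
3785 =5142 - 1357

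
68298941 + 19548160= 87847101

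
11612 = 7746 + 3866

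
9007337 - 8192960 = 814377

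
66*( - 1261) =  - 83226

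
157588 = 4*39397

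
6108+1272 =7380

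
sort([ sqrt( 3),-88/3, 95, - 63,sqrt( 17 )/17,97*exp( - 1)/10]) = [ - 63, - 88/3 , sqrt(17 )/17, sqrt(3 ),97*exp( - 1 ) /10, 95]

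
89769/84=1068 + 19/28= 1068.68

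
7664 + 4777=12441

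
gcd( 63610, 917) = 1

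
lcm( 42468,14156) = 42468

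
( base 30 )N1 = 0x2b3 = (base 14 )375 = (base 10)691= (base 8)1263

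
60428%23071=14286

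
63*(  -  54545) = - 3436335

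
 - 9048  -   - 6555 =- 2493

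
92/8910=46/4455 = 0.01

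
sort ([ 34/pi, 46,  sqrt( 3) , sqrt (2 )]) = [ sqrt( 2),sqrt ( 3), 34/pi,46 ]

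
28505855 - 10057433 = 18448422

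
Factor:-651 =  -3^1*7^1*31^1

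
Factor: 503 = 503^1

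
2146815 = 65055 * 33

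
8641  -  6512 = 2129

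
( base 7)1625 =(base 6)3012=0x290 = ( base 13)3b6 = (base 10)656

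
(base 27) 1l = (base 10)48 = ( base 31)1h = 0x30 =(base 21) 26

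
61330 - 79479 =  - 18149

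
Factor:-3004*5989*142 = -2554715752 = -  2^3*53^1*71^1*113^1*751^1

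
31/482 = 31/482 = 0.06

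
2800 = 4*700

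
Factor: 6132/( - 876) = -7= -7^1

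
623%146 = 39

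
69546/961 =72 + 354/961 = 72.37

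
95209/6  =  95209/6 = 15868.17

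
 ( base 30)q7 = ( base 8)1423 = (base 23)1B5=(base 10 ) 787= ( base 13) 487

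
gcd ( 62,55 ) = 1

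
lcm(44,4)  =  44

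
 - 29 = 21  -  50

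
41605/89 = 467 + 42/89= 467.47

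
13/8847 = 13/8847 = 0.00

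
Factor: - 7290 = - 2^1*3^6*5^1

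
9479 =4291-  -  5188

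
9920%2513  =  2381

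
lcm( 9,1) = 9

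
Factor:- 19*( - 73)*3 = 4161 =3^1*19^1 * 73^1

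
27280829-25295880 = 1984949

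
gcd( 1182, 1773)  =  591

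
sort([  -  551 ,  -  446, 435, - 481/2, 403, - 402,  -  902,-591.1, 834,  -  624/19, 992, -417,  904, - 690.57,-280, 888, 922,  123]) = [ - 902,-690.57, - 591.1, - 551,  -  446, - 417, - 402,-280, - 481/2, - 624/19,  123,403, 435, 834,888, 904,922,992] 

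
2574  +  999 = 3573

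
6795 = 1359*5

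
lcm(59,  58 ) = 3422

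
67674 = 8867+58807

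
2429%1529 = 900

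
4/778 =2/389 =0.01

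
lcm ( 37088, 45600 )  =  2781600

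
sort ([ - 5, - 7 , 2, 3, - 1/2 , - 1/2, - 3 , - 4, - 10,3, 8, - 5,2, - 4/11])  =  [-10,  -  7, - 5,-5, - 4,-3 ,-1/2,-1/2, - 4/11, 2, 2,  3, 3,8]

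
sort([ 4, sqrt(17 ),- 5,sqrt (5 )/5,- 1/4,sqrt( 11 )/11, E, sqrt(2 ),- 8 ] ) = [ - 8, -5, -1/4,sqrt( 11)/11 , sqrt( 5 ) /5,  sqrt( 2), E,4, sqrt( 17)] 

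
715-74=641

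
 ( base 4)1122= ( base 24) 3i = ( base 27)39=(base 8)132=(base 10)90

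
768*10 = 7680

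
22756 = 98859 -76103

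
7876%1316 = 1296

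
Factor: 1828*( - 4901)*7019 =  - 62883417532 = -  2^2*13^2 * 29^1*457^1 * 7019^1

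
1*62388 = 62388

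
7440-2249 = 5191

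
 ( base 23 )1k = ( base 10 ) 43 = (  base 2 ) 101011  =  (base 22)1L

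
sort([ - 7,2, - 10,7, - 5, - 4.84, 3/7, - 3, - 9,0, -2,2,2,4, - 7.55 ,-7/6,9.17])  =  [ - 10, - 9, - 7.55, - 7, - 5, - 4.84,  -  3,-2, - 7/6,  0,3/7,2  ,  2, 2,4,7, 9.17 ] 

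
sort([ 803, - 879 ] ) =[-879,803 ] 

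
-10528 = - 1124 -9404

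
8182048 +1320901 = 9502949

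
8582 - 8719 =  - 137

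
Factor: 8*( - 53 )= -2^3*53^1 = -424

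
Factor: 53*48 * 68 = 2^6*3^1 *17^1 * 53^1 = 172992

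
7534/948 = 3767/474= 7.95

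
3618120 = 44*82230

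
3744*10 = 37440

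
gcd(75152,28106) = 2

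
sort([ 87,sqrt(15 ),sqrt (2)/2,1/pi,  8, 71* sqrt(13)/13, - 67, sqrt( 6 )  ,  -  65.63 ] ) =[-67, - 65.63 , 1/pi,sqrt( 2 )/2, sqrt(6 ),  sqrt(15 ) , 8, 71*sqrt(13) /13, 87 ]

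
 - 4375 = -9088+4713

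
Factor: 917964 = 2^2*3^2*43^1*593^1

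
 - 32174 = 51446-83620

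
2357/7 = 2357/7  =  336.71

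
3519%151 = 46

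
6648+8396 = 15044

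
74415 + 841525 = 915940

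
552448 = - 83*( - 6656 ) 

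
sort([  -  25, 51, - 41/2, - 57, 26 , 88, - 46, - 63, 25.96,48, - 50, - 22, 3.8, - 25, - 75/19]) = [- 63, - 57, - 50, - 46, - 25,-25, - 22, - 41/2, - 75/19,  3.8, 25.96, 26,48, 51, 88]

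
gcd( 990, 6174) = 18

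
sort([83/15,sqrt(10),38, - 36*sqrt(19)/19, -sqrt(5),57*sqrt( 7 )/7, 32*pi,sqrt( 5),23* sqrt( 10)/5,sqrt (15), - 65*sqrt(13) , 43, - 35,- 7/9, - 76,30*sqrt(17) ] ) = [ - 65*sqrt( 13 ),-76 ,-35 ,- 36*sqrt(19) /19, - sqrt( 5 ), - 7/9, sqrt(5),  sqrt( 10),sqrt( 15), 83/15, 23*sqrt( 10)/5,  57*sqrt( 7)/7,38,43, 32*pi, 30*sqrt(17)]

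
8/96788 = 2/24197 = 0.00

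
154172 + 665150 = 819322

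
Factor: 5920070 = 2^1*5^1*13^2*31^1*113^1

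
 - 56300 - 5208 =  - 61508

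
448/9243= 448/9243= 0.05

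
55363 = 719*77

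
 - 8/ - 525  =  8/525 =0.02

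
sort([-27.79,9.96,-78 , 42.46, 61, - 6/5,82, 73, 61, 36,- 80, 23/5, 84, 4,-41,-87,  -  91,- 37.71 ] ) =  [-91, - 87, - 80,- 78, - 41,- 37.71, - 27.79, - 6/5, 4, 23/5, 9.96,36,42.46,61, 61,73, 82, 84] 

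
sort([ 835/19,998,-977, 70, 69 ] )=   [ - 977, 835/19, 69, 70, 998 ] 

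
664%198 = 70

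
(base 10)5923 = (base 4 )1130203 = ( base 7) 23161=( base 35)4T8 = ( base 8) 13443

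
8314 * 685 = 5695090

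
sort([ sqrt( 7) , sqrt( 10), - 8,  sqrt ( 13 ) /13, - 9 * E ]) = [-9* E, - 8, sqrt( 13 )/13,sqrt(7 ),sqrt( 10) ] 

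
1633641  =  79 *20679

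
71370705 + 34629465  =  106000170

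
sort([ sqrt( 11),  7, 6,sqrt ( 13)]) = [ sqrt( 11),  sqrt( 13), 6, 7]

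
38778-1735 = 37043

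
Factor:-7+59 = 2^2 * 13^1  =  52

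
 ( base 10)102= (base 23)4A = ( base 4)1212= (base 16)66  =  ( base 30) 3C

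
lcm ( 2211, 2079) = 139293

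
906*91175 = 82604550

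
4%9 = 4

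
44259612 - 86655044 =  - 42395432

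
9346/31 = 301 + 15/31 = 301.48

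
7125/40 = 178  +  1/8 = 178.12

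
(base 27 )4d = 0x79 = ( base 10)121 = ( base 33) 3M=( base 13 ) 94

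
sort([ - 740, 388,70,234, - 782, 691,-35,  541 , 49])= [-782,-740, - 35,49,70,234,388,541,691]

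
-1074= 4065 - 5139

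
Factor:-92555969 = - 11^1*149^2*379^1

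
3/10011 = 1/3337 = 0.00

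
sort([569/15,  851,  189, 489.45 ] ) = [569/15, 189, 489.45, 851]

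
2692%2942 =2692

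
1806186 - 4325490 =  - 2519304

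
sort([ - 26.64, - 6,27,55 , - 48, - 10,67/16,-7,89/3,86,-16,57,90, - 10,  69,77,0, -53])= [  -  53, - 48, - 26.64 , - 16, - 10, - 10, - 7, - 6,0,67/16,27, 89/3,55, 57, 69, 77, 86, 90 ] 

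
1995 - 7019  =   - 5024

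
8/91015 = 8/91015 = 0.00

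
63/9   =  7 = 7.00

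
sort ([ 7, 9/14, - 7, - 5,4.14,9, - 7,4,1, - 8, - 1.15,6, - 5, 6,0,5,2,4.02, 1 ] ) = [ - 8 , - 7, - 7,- 5,  -  5, - 1.15,0,9/14,1,1,2,4,4.02,4.14,5,6,6,7,9]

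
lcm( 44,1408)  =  1408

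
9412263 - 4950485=4461778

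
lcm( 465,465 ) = 465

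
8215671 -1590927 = 6624744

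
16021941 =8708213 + 7313728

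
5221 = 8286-3065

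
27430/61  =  27430/61 = 449.67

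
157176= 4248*37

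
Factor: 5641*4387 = 41^1*107^1*5641^1 = 24747067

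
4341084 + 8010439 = 12351523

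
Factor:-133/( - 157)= 7^1  *19^1* 157^( - 1 )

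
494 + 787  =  1281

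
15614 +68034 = 83648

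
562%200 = 162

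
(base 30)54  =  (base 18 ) 8a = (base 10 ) 154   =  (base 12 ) 10A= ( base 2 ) 10011010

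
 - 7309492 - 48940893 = -56250385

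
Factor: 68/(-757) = -2^2*17^1*757^( - 1)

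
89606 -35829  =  53777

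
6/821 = 6/821 = 0.01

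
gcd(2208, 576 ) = 96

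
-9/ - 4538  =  9/4538 = 0.00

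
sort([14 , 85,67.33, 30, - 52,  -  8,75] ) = [ - 52, - 8,14,30  ,  67.33, 75, 85 ]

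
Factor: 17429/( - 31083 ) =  - 3^( - 1 )*13^(  -  1)*29^1*601^1* 797^(  -  1 ) 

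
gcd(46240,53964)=4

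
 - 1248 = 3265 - 4513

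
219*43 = 9417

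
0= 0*98288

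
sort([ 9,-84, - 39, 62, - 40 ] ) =[ - 84, - 40, - 39 , 9,62]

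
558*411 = 229338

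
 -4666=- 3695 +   -  971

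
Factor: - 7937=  - 7937^1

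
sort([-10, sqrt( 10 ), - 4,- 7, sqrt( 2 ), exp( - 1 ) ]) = [ - 10, - 7, - 4,exp( - 1 ), sqrt( 2), sqrt( 10) ]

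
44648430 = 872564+43775866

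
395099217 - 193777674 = 201321543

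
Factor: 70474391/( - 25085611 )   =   - 13^1*661^( - 1) * 37951^( - 1 ) *5421107^1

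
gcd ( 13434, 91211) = 1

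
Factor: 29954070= 2^1*3^3*5^1*19^1*5839^1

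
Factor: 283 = 283^1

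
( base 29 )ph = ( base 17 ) 29b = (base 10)742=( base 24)16M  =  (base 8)1346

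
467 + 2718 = 3185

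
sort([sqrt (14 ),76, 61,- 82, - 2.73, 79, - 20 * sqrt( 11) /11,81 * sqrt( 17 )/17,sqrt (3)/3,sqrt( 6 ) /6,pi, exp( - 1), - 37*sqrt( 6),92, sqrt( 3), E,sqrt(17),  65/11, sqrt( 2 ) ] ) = [-37*sqrt( 6),- 82,- 20*sqrt( 11)/11, - 2.73,exp( - 1) , sqrt(6)/6,sqrt( 3)/3,sqrt( 2 ),sqrt( 3),E , pi,sqrt(14),sqrt (17 ),  65/11,81*sqrt(17)/17,61,  76, 79,92 ] 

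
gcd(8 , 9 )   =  1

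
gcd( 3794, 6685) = 7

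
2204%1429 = 775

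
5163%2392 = 379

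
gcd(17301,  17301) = 17301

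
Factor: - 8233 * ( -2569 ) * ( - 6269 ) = - 7^1* 367^1 * 6269^1 * 8233^1  =  - 132592967213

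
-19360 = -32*605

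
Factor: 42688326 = 2^1*3^1*17^1 * 19^1*22027^1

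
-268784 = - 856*314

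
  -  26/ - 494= 1/19 = 0.05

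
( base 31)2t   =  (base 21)47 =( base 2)1011011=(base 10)91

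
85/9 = 9 + 4/9 = 9.44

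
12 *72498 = 869976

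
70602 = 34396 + 36206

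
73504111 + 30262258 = 103766369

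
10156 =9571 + 585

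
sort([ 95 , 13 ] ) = [13, 95]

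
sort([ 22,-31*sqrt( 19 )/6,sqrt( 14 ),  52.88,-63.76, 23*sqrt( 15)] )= [-63.76, - 31*sqrt( 19)/6, sqrt( 14),22, 52.88,23*sqrt(15 ) ] 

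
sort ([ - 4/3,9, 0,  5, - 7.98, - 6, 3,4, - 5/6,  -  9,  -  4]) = [  -  9,- 7.98, - 6, - 4, - 4/3,- 5/6  ,  0, 3,4, 5, 9]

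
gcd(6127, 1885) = 1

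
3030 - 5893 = -2863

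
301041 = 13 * 23157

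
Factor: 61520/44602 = 40/29 =2^3* 5^1*29^( - 1)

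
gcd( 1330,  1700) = 10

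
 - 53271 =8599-61870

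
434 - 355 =79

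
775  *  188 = 145700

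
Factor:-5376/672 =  - 8 = -2^3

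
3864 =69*56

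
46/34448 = 23/17224 = 0.00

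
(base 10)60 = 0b111100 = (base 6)140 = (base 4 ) 330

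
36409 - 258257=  - 221848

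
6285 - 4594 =1691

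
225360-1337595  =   - 1112235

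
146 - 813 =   -  667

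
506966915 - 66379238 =440587677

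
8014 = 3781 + 4233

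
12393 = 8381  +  4012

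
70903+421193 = 492096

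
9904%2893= 1225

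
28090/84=334 + 17/42 = 334.40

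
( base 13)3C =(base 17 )30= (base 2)110011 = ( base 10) 51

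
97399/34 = 97399/34 = 2864.68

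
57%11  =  2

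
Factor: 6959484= 2^2 * 3^2*7^1*27617^1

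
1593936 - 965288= 628648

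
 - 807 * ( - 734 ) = 592338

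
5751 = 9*639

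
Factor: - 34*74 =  - 2516 = - 2^2*17^1*37^1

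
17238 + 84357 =101595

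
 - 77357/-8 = 9669+ 5/8 = 9669.62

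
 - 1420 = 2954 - 4374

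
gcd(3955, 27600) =5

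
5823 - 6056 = -233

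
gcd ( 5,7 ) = 1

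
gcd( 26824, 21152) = 8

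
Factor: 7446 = 2^1*3^1 * 17^1*73^1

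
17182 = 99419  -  82237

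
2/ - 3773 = -1 + 3771/3773 = - 0.00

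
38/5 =38/5 = 7.60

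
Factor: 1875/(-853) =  - 3^1*5^4 *853^( - 1 ) 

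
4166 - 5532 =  -1366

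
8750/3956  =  4375/1978 = 2.21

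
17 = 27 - 10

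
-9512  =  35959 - 45471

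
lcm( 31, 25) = 775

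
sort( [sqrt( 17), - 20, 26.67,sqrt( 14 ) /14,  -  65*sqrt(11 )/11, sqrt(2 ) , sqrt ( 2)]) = [ - 20, - 65* sqrt(11 ) /11 , sqrt ( 14 ) /14,sqrt(2), sqrt(2),sqrt( 17), 26.67]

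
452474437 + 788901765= 1241376202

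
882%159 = 87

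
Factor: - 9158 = -2^1*19^1*241^1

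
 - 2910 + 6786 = 3876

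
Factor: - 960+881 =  - 79^1 = - 79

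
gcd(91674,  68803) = 1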